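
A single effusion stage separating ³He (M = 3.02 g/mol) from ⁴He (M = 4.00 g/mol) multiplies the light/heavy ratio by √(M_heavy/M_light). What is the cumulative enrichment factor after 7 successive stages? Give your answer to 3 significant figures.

The single-stage factor is √(M_heavy/M_light), so 7 stages give [√(4.00/3.02)]^7 = (4.00/3.02)^(7/2).
= 1.32450^(7/2) = 2.67.

2.67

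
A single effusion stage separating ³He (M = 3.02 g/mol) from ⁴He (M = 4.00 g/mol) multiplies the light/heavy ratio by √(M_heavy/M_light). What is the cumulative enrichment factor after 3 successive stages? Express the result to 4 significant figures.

1.524

Overall factor = α^3 with α = √(4.00/3.02), i.e. (4.00/3.02)^(3/2).
= 1.32450^(3/2) = 1.524.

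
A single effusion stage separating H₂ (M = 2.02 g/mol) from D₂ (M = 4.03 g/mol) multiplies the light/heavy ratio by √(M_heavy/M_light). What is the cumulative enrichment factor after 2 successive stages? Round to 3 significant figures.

2.00

The single-stage factor is √(M_heavy/M_light), so 2 stages give [√(4.03/2.02)]^2 = (4.03/2.02)^(2/2).
= 1.99505^1 = 2.00.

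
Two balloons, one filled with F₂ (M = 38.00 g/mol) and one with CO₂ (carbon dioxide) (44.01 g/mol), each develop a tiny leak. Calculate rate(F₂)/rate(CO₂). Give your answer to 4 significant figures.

From Graham's law, rate_F₂/rate_CO₂ = √(M_CO₂/M_F₂) = √(44.01/38.00) = √1.158 = 1.076.

1.076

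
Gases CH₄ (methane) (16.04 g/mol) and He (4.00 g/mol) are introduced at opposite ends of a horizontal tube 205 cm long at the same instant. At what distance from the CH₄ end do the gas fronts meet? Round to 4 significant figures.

68.28 cm

Graham's law gives d_CH₄/d_He = rate_CH₄/rate_He = √(M_He/M_CH₄) = √(4.00/16.04) = 0.4994.
With d_CH₄ + d_He = 205 cm, d_He = 205/(1 + 0.4994) = 136.7 cm.
d_CH₄ = 205 − 136.7 = 68.28 cm.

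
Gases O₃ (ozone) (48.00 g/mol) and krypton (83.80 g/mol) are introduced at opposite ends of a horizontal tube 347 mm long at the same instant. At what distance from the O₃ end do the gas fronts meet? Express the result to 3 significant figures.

Distances travelled in equal time are proportional to diffusion rates, so d_O₃/d_Kr = √(M_Kr/M_O₃) = √(83.80/48.00) = 1.321.
With d_O₃ + d_Kr = 347 mm, d_Kr = 347/(1 + 1.321) = 149.5 mm.
d_O₃ = 347 − 149.5 = 198 mm.

198 mm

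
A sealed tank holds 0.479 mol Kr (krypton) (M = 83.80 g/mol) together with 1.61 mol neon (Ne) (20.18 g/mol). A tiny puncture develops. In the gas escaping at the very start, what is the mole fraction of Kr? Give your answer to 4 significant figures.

0.1274

Effusion rate of each component ∝ n_i/√M_i (partial pressure × 1/√M).
x_Kr(eff) = (n_Kr/√M_Kr) / (n_Kr/√M_Kr + n_Ne/√M_Ne)
= (0.479/√83.80) / (0.479/√83.80 + 1.61/√20.18) = 0.05233/(0.05233 + 0.3584) = 0.1274.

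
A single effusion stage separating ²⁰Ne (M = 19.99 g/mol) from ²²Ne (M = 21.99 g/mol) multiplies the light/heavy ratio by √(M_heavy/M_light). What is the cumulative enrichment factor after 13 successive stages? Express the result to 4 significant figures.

Overall factor = α^13 with α = √(21.99/19.99), i.e. (21.99/19.99)^(13/2).
= 1.10005^(13/2) = 1.859.

1.859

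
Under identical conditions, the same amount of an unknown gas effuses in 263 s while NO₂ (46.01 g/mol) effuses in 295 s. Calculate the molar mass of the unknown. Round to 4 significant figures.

36.57 g/mol

By Graham's law, t_X/t_NO₂ = √(M_X/M_NO₂).
263/295 = 0.8915 = √(M_X/46.01)
M_X = 46.01 × 0.8915² = 46.01 × 0.7948 = 36.57 g/mol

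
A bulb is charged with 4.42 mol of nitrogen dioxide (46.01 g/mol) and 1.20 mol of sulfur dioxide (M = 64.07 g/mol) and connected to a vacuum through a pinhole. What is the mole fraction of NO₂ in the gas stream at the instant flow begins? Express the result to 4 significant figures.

0.8130

Effusion rate of each component ∝ n_i/√M_i (partial pressure × 1/√M).
So x_NO₂ in the escaping gas = (n_NO₂/√M_NO₂) / Σ(n_i/√M_i)
= (4.42/√46.01) / (4.42/√46.01 + 1.20/√64.07) = 0.6516/(0.6516 + 0.1499) = 0.8130.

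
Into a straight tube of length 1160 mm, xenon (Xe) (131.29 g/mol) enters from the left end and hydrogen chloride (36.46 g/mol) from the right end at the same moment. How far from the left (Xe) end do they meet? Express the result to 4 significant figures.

400.3 mm

In equal time, each gas travels a distance ∝ its rate ∝ 1/√M, so d_Xe/d_HCl = √(M_HCl/M_Xe) = √(36.46/131.29) = 0.5270.
With d_Xe + d_HCl = 1160 mm, d_HCl = 1160/(1 + 0.5270) = 759.7 mm.
d_Xe = 1160 − 759.7 = 400.3 mm.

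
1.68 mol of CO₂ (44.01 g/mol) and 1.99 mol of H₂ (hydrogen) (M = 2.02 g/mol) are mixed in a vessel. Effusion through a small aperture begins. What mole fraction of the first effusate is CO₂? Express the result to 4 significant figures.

0.1532

The effusion rate of species i is ∝ p_i/√M_i ∝ n_i/√M_i.
x_CO₂(eff) = (n_CO₂/√M_CO₂) / (n_CO₂/√M_CO₂ + n_H₂/√M_H₂)
= (1.68/√44.01) / (1.68/√44.01 + 1.99/√2.02) = 0.2532/(0.2532 + 1.400) = 0.1532.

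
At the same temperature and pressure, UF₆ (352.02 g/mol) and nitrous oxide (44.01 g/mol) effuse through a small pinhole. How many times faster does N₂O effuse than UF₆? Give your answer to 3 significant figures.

2.83

Using Graham's law: rate_N₂O/rate_UF₆ = √(M_UF₆/M_N₂O) = √(352.02/44.01) = √7.999 = 2.83.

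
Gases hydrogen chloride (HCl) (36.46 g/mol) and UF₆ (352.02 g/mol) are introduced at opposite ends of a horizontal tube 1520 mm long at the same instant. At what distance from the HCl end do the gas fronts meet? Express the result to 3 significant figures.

1150 mm

In equal time, each gas travels a distance ∝ its rate ∝ 1/√M, so d_HCl/d_UF₆ = √(M_UF₆/M_HCl) = √(352.02/36.46) = 3.107.
With d_HCl + d_UF₆ = 1520 mm, d_UF₆ = 1520/(1 + 3.107) = 370.1 mm.
d_HCl = 1520 − 370.1 = 1150 mm.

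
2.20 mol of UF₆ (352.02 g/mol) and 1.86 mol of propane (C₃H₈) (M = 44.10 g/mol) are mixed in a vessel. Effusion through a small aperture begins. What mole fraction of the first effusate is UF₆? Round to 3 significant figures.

0.295

Rate_i ∝ x_i/√M_i (Graham's law weighted by mole fraction), so the effusate composition follows n_i/√M_i.
x_UF₆(eff) = (n_UF₆/√M_UF₆) / (n_UF₆/√M_UF₆ + n_C₃H₈/√M_C₃H₈)
= (2.20/√352.02) / (2.20/√352.02 + 1.86/√44.10) = 0.1173/(0.1173 + 0.2801) = 0.295.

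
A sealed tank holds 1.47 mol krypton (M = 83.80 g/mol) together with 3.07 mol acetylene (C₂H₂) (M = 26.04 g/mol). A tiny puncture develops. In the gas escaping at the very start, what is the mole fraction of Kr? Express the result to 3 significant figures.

Each component's effusion rate ∝ (its partial pressure)·(1/√M) ∝ n_i/√M_i.
So x_Kr in the escaping gas = (n_Kr/√M_Kr) / Σ(n_i/√M_i)
= (1.47/√83.80) / (1.47/√83.80 + 3.07/√26.04) = 0.1606/(0.1606 + 0.6016) = 0.211.

0.211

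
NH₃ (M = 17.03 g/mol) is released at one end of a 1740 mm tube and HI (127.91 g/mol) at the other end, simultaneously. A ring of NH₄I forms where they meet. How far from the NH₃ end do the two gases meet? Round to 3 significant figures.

1270 mm

In equal time, each gas travels a distance ∝ its rate ∝ 1/√M, so d_NH₃/d_HI = √(M_HI/M_NH₃) = √(127.91/17.03) = 2.741.
With d_NH₃ + d_HI = 1740 mm, d_HI = 1740/(1 + 2.741) = 465.2 mm.
d_NH₃ = 1740 − 465.2 = 1270 mm.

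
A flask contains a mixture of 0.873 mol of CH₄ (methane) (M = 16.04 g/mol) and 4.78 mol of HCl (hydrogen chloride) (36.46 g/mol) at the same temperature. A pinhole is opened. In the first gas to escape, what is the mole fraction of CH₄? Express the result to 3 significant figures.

0.216

Rate_i ∝ x_i/√M_i (Graham's law weighted by mole fraction), so the effusate composition follows n_i/√M_i.
Mole fraction of CH₄ in the effusate = (n_CH₄/√M_CH₄) / (n_CH₄/√M_CH₄ + n_HCl/√M_HCl)
= (0.873/√16.04) / (0.873/√16.04 + 4.78/√36.46) = 0.2180/(0.2180 + 0.7916) = 0.216.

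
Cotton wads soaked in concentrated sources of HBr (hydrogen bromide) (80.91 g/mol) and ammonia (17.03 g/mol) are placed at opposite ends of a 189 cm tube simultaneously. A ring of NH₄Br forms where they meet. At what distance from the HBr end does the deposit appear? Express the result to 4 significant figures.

Distances travelled in equal time are proportional to diffusion rates, so d_HBr/d_NH₃ = √(M_NH₃/M_HBr) = √(17.03/80.91) = 0.4588.
With d_HBr + d_NH₃ = 189 cm, d_NH₃ = 189/(1 + 0.4588) = 129.6 cm.
d_HBr = 189 − 129.6 = 59.44 cm.

59.44 cm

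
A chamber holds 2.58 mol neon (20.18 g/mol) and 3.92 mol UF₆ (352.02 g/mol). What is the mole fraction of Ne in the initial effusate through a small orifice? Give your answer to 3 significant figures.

Effusion rate of each component ∝ n_i/√M_i (partial pressure × 1/√M).
x_Ne(eff) = (n_Ne/√M_Ne) / (n_Ne/√M_Ne + n_UF₆/√M_UF₆)
= (2.58/√20.18) / (2.58/√20.18 + 3.92/√352.02) = 0.5743/(0.5743 + 0.2089) = 0.733.

0.733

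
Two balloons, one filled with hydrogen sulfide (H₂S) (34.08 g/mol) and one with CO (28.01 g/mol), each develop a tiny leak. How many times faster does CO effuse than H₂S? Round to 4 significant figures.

Graham's law gives rate_CO/rate_H₂S = √(M_H₂S/M_CO) = √(34.08/28.01) = √1.217 = 1.103.

1.103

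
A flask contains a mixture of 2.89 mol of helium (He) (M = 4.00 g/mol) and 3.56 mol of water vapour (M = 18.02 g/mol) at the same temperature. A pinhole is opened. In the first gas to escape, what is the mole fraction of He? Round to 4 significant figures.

0.6328

The effusion rate of species i is ∝ p_i/√M_i ∝ n_i/√M_i.
x_He(eff) = (n_He/√M_He) / (n_He/√M_He + n_H₂O/√M_H₂O)
= (2.89/√4.00) / (2.89/√4.00 + 3.56/√18.02) = 1.445/(1.445 + 0.8386) = 0.6328.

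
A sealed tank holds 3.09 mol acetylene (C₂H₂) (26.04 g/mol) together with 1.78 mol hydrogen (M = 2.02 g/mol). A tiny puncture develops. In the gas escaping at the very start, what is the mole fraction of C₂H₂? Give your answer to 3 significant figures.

Each component's effusion rate ∝ (its partial pressure)·(1/√M) ∝ n_i/√M_i.
So x_C₂H₂ in the escaping gas = (n_C₂H₂/√M_C₂H₂) / Σ(n_i/√M_i)
= (3.09/√26.04) / (3.09/√26.04 + 1.78/√2.02) = 0.6055/(0.6055 + 1.252) = 0.326.

0.326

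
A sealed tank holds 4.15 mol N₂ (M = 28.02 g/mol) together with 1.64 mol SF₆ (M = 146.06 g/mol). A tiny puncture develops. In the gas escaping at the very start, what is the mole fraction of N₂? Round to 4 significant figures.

0.8525

The effusion rate of species i is ∝ p_i/√M_i ∝ n_i/√M_i.
x_N₂(eff) = (n_N₂/√M_N₂) / (n_N₂/√M_N₂ + n_SF₆/√M_SF₆)
= (4.15/√28.02) / (4.15/√28.02 + 1.64/√146.06) = 0.7840/(0.7840 + 0.1357) = 0.8525.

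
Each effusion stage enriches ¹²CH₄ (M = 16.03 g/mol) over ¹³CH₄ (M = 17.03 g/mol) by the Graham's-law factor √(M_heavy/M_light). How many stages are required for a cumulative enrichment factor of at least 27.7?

With α = √(17.03/16.03) per stage, ln α = ½ ln(1.06238) = 0.03026.
Need α^N ≥ 27.7 ⇒ N ≥ ln(27.7) / ln α = 3.321 / 0.03026 = 109.77.
Rounding up, N = 110 stages.

110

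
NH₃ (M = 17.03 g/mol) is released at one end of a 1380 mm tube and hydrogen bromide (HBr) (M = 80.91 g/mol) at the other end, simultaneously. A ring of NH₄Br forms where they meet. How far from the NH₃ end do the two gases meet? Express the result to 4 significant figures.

946.0 mm

Distances travelled in equal time are proportional to diffusion rates, so d_NH₃/d_HBr = √(M_HBr/M_NH₃) = √(80.91/17.03) = 2.180.
With d_NH₃ + d_HBr = 1380 mm, d_HBr = 1380/(1 + 2.180) = 434.0 mm.
d_NH₃ = 1380 − 434.0 = 946.0 mm.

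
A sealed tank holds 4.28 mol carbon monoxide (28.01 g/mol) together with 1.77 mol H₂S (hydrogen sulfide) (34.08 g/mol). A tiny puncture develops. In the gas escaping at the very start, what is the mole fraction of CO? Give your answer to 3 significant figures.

The effusion rate of species i is ∝ p_i/√M_i ∝ n_i/√M_i.
x_CO(eff) = (n_CO/√M_CO) / (n_CO/√M_CO + n_H₂S/√M_H₂S)
= (4.28/√28.01) / (4.28/√28.01 + 1.77/√34.08) = 0.8087/(0.8087 + 0.3032) = 0.727.

0.727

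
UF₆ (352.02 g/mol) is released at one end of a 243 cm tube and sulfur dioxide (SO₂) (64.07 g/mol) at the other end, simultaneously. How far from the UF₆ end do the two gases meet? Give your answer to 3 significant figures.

72.7 cm

In equal time, each gas travels a distance ∝ its rate ∝ 1/√M, so d_UF₆/d_SO₂ = √(M_SO₂/M_UF₆) = √(64.07/352.02) = 0.4266.
With d_UF₆ + d_SO₂ = 243 cm, d_SO₂ = 243/(1 + 0.4266) = 170.3 cm.
d_UF₆ = 243 − 170.3 = 72.7 cm.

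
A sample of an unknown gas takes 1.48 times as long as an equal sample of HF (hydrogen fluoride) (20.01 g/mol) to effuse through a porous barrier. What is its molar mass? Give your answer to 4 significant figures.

43.83 g/mol

Using Graham's law: t_X/t_HF = √(M_X/M_HF).
1.48 = √(M_X/20.01)
M_X = 20.01 × 1.48² = 20.01 × 2.190 = 43.83 g/mol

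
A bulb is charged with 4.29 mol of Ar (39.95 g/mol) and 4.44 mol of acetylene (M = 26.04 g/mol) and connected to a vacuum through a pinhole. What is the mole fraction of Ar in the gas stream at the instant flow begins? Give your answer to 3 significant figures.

0.438

Each component's effusion rate ∝ (its partial pressure)·(1/√M) ∝ n_i/√M_i.
So x_Ar in the escaping gas = (n_Ar/√M_Ar) / Σ(n_i/√M_i)
= (4.29/√39.95) / (4.29/√39.95 + 4.44/√26.04) = 0.6787/(0.6787 + 0.8701) = 0.438.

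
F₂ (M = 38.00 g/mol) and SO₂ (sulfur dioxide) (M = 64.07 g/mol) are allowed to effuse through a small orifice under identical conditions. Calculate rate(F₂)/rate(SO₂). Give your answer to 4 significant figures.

From Graham's law, rate_F₂/rate_SO₂ = √(M_SO₂/M_F₂) = √(64.07/38.00) = √1.686 = 1.298.

1.298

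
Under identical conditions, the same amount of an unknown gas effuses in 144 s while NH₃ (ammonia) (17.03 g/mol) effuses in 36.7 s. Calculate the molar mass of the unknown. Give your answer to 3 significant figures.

From Graham's law, t_X/t_NH₃ = √(M_X/M_NH₃).
144/36.7 = 3.924 = √(M_X/17.03)
M_X = 17.03 × 3.924² = 17.03 × 15.40 = 262 g/mol

262 g/mol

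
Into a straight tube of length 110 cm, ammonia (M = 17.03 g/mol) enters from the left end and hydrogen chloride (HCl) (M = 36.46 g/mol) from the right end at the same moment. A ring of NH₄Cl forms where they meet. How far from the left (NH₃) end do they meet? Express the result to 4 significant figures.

65.34 cm

The fronts meet when d_NH₃ + d_HCl = L with d_NH₃/d_HCl = √(M_HCl/M_NH₃) (Graham's law). Here √(M_HCl/M_NH₃) = √(36.46/17.03) = 1.463.
With d_NH₃ + d_HCl = 110 cm, d_HCl = 110/(1 + 1.463) = 44.66 cm.
d_NH₃ = 110 − 44.66 = 65.34 cm.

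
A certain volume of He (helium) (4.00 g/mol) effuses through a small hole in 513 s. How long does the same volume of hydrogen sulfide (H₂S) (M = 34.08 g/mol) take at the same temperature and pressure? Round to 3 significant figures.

Since effusion rate ∝ 1/√M, t_H₂S/t_He = √(M_H₂S/M_He) = √(34.08/4.00) = √8.520 = 2.919.
So the time for H₂S is 513 × 2.919 = 1500 s.

1500 s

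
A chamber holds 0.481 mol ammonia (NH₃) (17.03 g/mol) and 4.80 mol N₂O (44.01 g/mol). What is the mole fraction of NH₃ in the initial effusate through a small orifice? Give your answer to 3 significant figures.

The effusion rate of species i is ∝ p_i/√M_i ∝ n_i/√M_i.
Mole fraction of NH₃ in the effusate = (n_NH₃/√M_NH₃) / (n_NH₃/√M_NH₃ + n_N₂O/√M_N₂O)
= (0.481/√17.03) / (0.481/√17.03 + 4.80/√44.01) = 0.1166/(0.1166 + 0.7235) = 0.139.

0.139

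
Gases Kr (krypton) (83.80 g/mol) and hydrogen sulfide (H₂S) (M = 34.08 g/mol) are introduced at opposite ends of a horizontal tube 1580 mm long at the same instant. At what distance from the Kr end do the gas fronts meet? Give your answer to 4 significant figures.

Graham's law gives d_Kr/d_H₂S = rate_Kr/rate_H₂S = √(M_H₂S/M_Kr) = √(34.08/83.80) = 0.6377.
With d_Kr + d_H₂S = 1580 mm, d_H₂S = 1580/(1 + 0.6377) = 964.8 mm.
d_Kr = 1580 − 964.8 = 615.2 mm.

615.2 mm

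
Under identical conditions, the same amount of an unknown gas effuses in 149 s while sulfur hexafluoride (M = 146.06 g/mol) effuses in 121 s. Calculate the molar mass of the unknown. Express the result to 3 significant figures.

221 g/mol

Since effusion rate ∝ 1/√M, t_X/t_SF₆ = √(M_X/M_SF₆).
149/121 = 1.231 = √(M_X/146.06)
M_X = 146.06 × 1.231² = 146.06 × 1.516 = 221 g/mol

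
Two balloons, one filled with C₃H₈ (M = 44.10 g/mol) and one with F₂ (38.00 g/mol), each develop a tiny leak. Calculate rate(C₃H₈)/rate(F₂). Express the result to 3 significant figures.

Graham's law gives rate_C₃H₈/rate_F₂ = √(M_F₂/M_C₃H₈) = √(38.00/44.10) = √0.8617 = 0.928.

0.928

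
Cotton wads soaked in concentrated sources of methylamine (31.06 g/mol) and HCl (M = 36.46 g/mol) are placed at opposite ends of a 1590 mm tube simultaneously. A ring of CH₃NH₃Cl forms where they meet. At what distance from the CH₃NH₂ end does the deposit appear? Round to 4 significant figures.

826.8 mm

In equal time, each gas travels a distance ∝ its rate ∝ 1/√M, so d_CH₃NH₂/d_HCl = √(M_HCl/M_CH₃NH₂) = √(36.46/31.06) = 1.083.
With d_CH₃NH₂ + d_HCl = 1590 mm, d_HCl = 1590/(1 + 1.083) = 763.2 mm.
d_CH₃NH₂ = 1590 − 763.2 = 826.8 mm.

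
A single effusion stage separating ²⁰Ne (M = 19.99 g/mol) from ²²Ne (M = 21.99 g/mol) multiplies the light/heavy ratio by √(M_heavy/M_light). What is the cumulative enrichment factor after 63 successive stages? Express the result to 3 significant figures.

Overall factor = α^63 with α = √(21.99/19.99), i.e. (21.99/19.99)^(63/2).
= 1.10005^(63/2) = 20.2.

20.2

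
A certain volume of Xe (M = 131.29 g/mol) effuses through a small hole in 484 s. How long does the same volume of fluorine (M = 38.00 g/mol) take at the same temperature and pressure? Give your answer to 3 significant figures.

260 s

By Graham's law, t_F₂/t_Xe = √(M_F₂/M_Xe) = √(38.00/131.29) = √0.2894 = 0.5380.
So the time for F₂ is 484 × 0.5380 = 260 s.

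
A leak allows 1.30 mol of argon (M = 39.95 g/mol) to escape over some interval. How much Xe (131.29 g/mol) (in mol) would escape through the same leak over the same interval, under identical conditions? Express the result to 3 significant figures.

0.717 mol

By Graham's law, rate_Xe/rate_Ar = √(M_Ar/M_Xe) = √(39.95/131.29) = √0.3043 = 0.5516.
So the amount for Xe is 1.30 × 0.5516 = 0.717 mol.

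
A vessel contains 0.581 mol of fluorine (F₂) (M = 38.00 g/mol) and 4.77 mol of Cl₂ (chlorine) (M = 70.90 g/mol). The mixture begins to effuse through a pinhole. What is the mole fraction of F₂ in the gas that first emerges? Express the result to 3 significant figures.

0.143

Rate_i ∝ x_i/√M_i (Graham's law weighted by mole fraction), so the effusate composition follows n_i/√M_i.
So x_F₂ in the escaping gas = (n_F₂/√M_F₂) / Σ(n_i/√M_i)
= (0.581/√38.00) / (0.581/√38.00 + 4.77/√70.90) = 0.09425/(0.09425 + 0.5665) = 0.143.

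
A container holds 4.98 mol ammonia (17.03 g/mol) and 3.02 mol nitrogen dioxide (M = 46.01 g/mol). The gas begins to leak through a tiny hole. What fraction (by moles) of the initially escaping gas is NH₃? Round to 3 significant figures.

Each component's effusion rate ∝ (its partial pressure)·(1/√M) ∝ n_i/√M_i.
So x_NH₃ in the escaping gas = (n_NH₃/√M_NH₃) / Σ(n_i/√M_i)
= (4.98/√17.03) / (4.98/√17.03 + 3.02/√46.01) = 1.207/(1.207 + 0.4452) = 0.730.

0.730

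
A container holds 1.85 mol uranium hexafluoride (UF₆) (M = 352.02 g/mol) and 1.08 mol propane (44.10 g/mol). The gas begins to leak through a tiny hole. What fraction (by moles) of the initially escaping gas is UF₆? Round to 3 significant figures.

Each component's effusion rate ∝ (its partial pressure)·(1/√M) ∝ n_i/√M_i.
So x_UF₆ in the escaping gas = (n_UF₆/√M_UF₆) / Σ(n_i/√M_i)
= (1.85/√352.02) / (1.85/√352.02 + 1.08/√44.10) = 0.09860/(0.09860 + 0.1626) = 0.377.

0.377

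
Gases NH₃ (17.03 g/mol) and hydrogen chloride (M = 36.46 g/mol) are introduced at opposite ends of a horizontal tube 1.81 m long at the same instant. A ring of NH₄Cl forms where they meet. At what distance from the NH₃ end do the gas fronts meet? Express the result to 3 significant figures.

1.08 m

In equal time, each gas travels a distance ∝ its rate ∝ 1/√M, so d_NH₃/d_HCl = √(M_HCl/M_NH₃) = √(36.46/17.03) = 1.463.
With d_NH₃ + d_HCl = 1.81 m, d_HCl = 1.81/(1 + 1.463) = 0.7348 m.
d_NH₃ = 1.81 − 0.7348 = 1.08 m.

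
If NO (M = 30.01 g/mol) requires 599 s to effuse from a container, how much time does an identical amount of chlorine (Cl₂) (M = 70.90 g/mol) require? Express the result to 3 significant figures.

From Graham's law, t_Cl₂/t_NO = √(M_Cl₂/M_NO) = √(70.90/30.01) = √2.363 = 1.537.
So the time for Cl₂ is 599 × 1.537 = 921 s.

921 s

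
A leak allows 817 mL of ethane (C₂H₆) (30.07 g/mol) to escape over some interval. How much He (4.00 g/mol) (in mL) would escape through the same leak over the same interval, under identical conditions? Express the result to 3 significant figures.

2240 mL

Using Graham's law: rate_He/rate_C₂H₆ = √(M_C₂H₆/M_He) = √(30.07/4.00) = √7.518 = 2.742.
So the volume for He is 817 × 2.742 = 2240 mL.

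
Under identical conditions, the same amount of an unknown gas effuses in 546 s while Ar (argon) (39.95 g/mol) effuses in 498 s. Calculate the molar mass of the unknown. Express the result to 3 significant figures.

Graham's law gives t_X/t_Ar = √(M_X/M_Ar).
546/498 = 1.096 = √(M_X/39.95)
M_X = 39.95 × 1.096² = 39.95 × 1.202 = 48.0 g/mol

48.0 g/mol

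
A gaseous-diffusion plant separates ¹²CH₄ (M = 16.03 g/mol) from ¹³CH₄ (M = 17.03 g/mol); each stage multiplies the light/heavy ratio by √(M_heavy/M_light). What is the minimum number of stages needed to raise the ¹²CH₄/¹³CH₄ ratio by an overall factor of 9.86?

Per stage α = (17.03/16.03)^(1/2) = 1.06238^0.5, giving ln α = 0.03026.
Need α^N ≥ 9.86 ⇒ N ≥ ln(9.86) / ln α = 2.288 / 0.03026 = 75.63.
So at least 76 stages are needed.

76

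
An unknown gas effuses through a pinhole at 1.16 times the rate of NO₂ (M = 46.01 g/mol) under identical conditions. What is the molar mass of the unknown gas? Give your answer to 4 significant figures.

34.19 g/mol

Using Graham's law: rate_X/rate_NO₂ = √(M_NO₂/M_X).
1.16 = √(46.01/M_X)
M_X = 46.01 / 1.16² = 46.01 / 1.346 = 34.19 g/mol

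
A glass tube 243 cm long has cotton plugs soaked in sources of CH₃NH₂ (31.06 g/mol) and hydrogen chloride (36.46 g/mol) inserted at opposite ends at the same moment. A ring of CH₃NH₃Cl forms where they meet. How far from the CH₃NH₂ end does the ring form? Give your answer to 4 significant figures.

The fronts meet when d_CH₃NH₂ + d_HCl = L with d_CH₃NH₂/d_HCl = √(M_HCl/M_CH₃NH₂) (Graham's law). Here √(M_HCl/M_CH₃NH₂) = √(36.46/31.06) = 1.083.
With d_CH₃NH₂ + d_HCl = 243 cm, d_HCl = 243/(1 + 1.083) = 116.6 cm.
d_CH₃NH₂ = 243 − 116.6 = 126.4 cm.

126.4 cm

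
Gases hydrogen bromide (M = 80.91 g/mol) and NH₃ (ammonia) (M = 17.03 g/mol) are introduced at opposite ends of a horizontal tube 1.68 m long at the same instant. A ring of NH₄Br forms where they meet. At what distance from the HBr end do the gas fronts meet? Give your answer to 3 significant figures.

In equal time, each gas travels a distance ∝ its rate ∝ 1/√M, so d_HBr/d_NH₃ = √(M_NH₃/M_HBr) = √(17.03/80.91) = 0.4588.
With d_HBr + d_NH₃ = 1.68 m, d_NH₃ = 1.68/(1 + 0.4588) = 1.152 m.
d_HBr = 1.68 − 1.152 = 0.528 m.

0.528 m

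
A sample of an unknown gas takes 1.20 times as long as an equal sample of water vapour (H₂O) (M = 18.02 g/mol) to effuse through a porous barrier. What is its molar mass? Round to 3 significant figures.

25.9 g/mol

By Graham's law, t_X/t_H₂O = √(M_X/M_H₂O).
1.20 = √(M_X/18.02)
M_X = 18.02 × 1.20² = 18.02 × 1.440 = 25.9 g/mol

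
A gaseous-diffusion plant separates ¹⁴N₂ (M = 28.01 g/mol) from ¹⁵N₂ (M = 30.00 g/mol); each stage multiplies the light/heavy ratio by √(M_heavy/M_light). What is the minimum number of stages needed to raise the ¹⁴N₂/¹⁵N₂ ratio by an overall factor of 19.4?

Single-stage factor α = √(30.00/28.01), so ln α = ½ ln(1.07105) = 0.03432.
Need α^N ≥ 19.4 ⇒ N ≥ ln(19.4) / ln α = 2.965 / 0.03432 = 86.41.
Rounding up, N = 87 stages.

87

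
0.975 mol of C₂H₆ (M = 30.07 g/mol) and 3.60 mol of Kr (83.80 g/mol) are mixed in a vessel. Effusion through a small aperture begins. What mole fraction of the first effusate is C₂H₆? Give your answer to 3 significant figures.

0.311

Rate_i ∝ x_i/√M_i (Graham's law weighted by mole fraction), so the effusate composition follows n_i/√M_i.
So x_C₂H₆ in the escaping gas = (n_C₂H₆/√M_C₂H₆) / Σ(n_i/√M_i)
= (0.975/√30.07) / (0.975/√30.07 + 3.60/√83.80) = 0.1778/(0.1778 + 0.3933) = 0.311.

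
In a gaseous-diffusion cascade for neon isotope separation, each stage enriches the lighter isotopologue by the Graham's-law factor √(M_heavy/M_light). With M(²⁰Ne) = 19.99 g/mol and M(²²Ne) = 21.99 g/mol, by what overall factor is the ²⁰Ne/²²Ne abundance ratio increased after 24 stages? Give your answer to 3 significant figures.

3.14

After 24 stages the ratio has grown by (√(21.99/19.99))^24 = (21.99/19.99)^(24/2).
= 1.10005^12 = 3.14.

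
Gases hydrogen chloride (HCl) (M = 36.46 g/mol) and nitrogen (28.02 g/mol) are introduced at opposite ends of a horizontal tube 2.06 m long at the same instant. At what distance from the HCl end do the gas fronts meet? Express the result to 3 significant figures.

0.962 m

The fronts meet when d_HCl + d_N₂ = L with d_HCl/d_N₂ = √(M_N₂/M_HCl) (Graham's law). Here √(M_N₂/M_HCl) = √(28.02/36.46) = 0.8766.
With d_HCl + d_N₂ = 2.06 m, d_N₂ = 2.06/(1 + 0.8766) = 1.098 m.
d_HCl = 2.06 − 1.098 = 0.962 m.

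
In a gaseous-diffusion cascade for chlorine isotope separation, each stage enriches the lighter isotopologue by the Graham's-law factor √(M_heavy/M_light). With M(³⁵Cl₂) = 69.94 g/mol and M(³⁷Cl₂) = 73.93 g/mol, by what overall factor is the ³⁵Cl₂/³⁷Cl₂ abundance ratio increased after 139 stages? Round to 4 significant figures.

47.27

The single-stage factor is √(M_heavy/M_light), so 139 stages give [√(73.93/69.94)]^139 = (73.93/69.94)^(139/2).
= 1.05705^(139/2) = 47.27.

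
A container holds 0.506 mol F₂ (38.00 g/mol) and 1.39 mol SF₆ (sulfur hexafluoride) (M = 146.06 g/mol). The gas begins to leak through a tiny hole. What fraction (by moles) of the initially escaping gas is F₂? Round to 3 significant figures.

0.416

Effusion rate of each component ∝ n_i/√M_i (partial pressure × 1/√M).
Mole fraction of F₂ in the effusate = (n_F₂/√M_F₂) / (n_F₂/√M_F₂ + n_SF₆/√M_SF₆)
= (0.506/√38.00) / (0.506/√38.00 + 1.39/√146.06) = 0.08208/(0.08208 + 0.1150) = 0.416.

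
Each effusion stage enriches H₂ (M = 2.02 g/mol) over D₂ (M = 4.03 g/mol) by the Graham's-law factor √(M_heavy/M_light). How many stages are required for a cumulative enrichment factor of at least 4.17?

With α = √(4.03/2.02) per stage, ln α = ½ ln(1.99505) = 0.3453.
Need α^N ≥ 4.17 ⇒ N ≥ ln(4.17) / ln α = 1.428 / 0.3453 = 4.13.
So at least 5 stages are needed.

5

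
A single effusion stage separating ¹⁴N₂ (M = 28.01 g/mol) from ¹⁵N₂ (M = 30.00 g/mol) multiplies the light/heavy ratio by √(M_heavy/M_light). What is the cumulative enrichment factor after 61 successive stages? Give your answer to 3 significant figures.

8.11

After 61 stages the ratio has grown by (√(30.00/28.01))^61 = (30.00/28.01)^(61/2).
= 1.07105^(61/2) = 8.11.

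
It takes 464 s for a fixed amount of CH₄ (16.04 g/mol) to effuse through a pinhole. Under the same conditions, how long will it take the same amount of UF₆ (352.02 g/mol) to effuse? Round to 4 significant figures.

2174 s

Graham's law gives t_UF₆/t_CH₄ = √(M_UF₆/M_CH₄) = √(352.02/16.04) = √21.95 = 4.685.
So the time for UF₆ is 464 × 4.685 = 2174 s.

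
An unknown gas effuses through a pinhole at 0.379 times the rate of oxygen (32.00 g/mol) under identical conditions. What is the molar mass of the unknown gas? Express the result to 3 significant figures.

Graham's law gives rate_X/rate_O₂ = √(M_O₂/M_X).
0.379 = √(32.00/M_X)
M_X = 32.00 / 0.379² = 32.00 / 0.1436 = 223 g/mol

223 g/mol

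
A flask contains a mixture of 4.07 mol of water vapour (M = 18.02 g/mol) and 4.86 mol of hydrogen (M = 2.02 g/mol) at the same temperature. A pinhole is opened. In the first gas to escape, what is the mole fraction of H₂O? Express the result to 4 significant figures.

Each component's effusion rate ∝ (its partial pressure)·(1/√M) ∝ n_i/√M_i.
So x_H₂O in the escaping gas = (n_H₂O/√M_H₂O) / Σ(n_i/√M_i)
= (4.07/√18.02) / (4.07/√18.02 + 4.86/√2.02) = 0.9588/(0.9588 + 3.419) = 0.2190.

0.2190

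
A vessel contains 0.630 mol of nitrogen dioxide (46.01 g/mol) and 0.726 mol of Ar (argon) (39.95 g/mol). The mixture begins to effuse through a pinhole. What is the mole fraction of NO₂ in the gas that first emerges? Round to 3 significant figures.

The effusion rate of species i is ∝ p_i/√M_i ∝ n_i/√M_i.
x_NO₂(eff) = (n_NO₂/√M_NO₂) / (n_NO₂/√M_NO₂ + n_Ar/√M_Ar)
= (0.630/√46.01) / (0.630/√46.01 + 0.726/√39.95) = 0.09288/(0.09288 + 0.1149) = 0.447.

0.447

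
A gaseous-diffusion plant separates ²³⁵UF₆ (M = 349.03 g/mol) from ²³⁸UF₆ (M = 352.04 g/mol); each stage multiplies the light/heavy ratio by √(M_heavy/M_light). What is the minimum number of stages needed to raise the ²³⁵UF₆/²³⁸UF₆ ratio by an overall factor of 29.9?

Per stage α = (352.04/349.03)^(1/2) = 1.00862^0.5, giving ln α = 0.004293.
Need α^N ≥ 29.9 ⇒ N ≥ ln(29.9) / ln α = 3.398 / 0.004293 = 791.40.
Minimum whole number of stages: N = 792.

792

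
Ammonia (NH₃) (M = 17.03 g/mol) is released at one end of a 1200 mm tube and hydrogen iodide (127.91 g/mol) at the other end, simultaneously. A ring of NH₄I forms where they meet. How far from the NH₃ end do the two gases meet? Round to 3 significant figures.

879 mm

Distances travelled in equal time are proportional to diffusion rates, so d_NH₃/d_HI = √(M_HI/M_NH₃) = √(127.91/17.03) = 2.741.
With d_NH₃ + d_HI = 1200 mm, d_HI = 1200/(1 + 2.741) = 320.8 mm.
d_NH₃ = 1200 − 320.8 = 879 mm.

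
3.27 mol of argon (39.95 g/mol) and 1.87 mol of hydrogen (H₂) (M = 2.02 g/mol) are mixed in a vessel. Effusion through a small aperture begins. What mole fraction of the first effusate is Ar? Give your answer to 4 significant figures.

Effusion rate of each component ∝ n_i/√M_i (partial pressure × 1/√M).
x_Ar(eff) = (n_Ar/√M_Ar) / (n_Ar/√M_Ar + n_H₂/√M_H₂)
= (3.27/√39.95) / (3.27/√39.95 + 1.87/√2.02) = 0.5174/(0.5174 + 1.316) = 0.2822.

0.2822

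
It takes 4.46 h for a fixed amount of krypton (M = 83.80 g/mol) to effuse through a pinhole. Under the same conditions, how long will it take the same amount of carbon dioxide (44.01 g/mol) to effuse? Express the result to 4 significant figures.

Since effusion rate ∝ 1/√M, t_CO₂/t_Kr = √(M_CO₂/M_Kr) = √(44.01/83.80) = √0.5252 = 0.7247.
So the time for CO₂ is 4.46 × 0.7247 = 3.232 h.

3.232 h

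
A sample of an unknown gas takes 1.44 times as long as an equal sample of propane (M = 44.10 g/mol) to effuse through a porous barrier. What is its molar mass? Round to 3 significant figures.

Graham's law gives t_X/t_C₃H₈ = √(M_X/M_C₃H₈).
1.44 = √(M_X/44.10)
M_X = 44.10 × 1.44² = 44.10 × 2.074 = 91.4 g/mol

91.4 g/mol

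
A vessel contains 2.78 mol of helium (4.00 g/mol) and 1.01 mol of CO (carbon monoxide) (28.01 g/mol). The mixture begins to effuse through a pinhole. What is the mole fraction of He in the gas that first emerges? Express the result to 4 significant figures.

The effusion rate of species i is ∝ p_i/√M_i ∝ n_i/√M_i.
Mole fraction of He in the effusate = (n_He/√M_He) / (n_He/√M_He + n_CO/√M_CO)
= (2.78/√4.00) / (2.78/√4.00 + 1.01/√28.01) = 1.390/(1.390 + 0.1908) = 0.8793.

0.8793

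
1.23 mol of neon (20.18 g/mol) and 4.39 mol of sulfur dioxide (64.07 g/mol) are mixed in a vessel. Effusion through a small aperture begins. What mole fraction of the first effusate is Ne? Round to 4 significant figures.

Each component's effusion rate ∝ (its partial pressure)·(1/√M) ∝ n_i/√M_i.
x_Ne(eff) = (n_Ne/√M_Ne) / (n_Ne/√M_Ne + n_SO₂/√M_SO₂)
= (1.23/√20.18) / (1.23/√20.18 + 4.39/√64.07) = 0.2738/(0.2738 + 0.5485) = 0.3330.

0.3330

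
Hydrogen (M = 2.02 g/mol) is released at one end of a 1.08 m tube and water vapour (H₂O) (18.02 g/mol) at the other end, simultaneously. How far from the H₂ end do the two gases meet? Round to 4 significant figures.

In equal time, each gas travels a distance ∝ its rate ∝ 1/√M, so d_H₂/d_H₂O = √(M_H₂O/M_H₂) = √(18.02/2.02) = 2.987.
With d_H₂ + d_H₂O = 1.08 m, d_H₂O = 1.08/(1 + 2.987) = 0.2709 m.
d_H₂ = 1.08 − 0.2709 = 0.8091 m.

0.8091 m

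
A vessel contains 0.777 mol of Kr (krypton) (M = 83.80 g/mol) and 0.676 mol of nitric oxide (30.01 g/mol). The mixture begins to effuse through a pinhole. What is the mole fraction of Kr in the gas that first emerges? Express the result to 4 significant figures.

0.4075

Each component's effusion rate ∝ (its partial pressure)·(1/√M) ∝ n_i/√M_i.
Mole fraction of Kr in the effusate = (n_Kr/√M_Kr) / (n_Kr/√M_Kr + n_NO/√M_NO)
= (0.777/√83.80) / (0.777/√83.80 + 0.676/√30.01) = 0.08488/(0.08488 + 0.1234) = 0.4075.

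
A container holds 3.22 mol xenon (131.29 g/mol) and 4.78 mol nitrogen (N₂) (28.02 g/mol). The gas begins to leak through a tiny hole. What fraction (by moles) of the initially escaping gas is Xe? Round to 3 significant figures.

Rate_i ∝ x_i/√M_i (Graham's law weighted by mole fraction), so the effusate composition follows n_i/√M_i.
So x_Xe in the escaping gas = (n_Xe/√M_Xe) / Σ(n_i/√M_i)
= (3.22/√131.29) / (3.22/√131.29 + 4.78/√28.02) = 0.2810/(0.2810 + 0.9030) = 0.237.

0.237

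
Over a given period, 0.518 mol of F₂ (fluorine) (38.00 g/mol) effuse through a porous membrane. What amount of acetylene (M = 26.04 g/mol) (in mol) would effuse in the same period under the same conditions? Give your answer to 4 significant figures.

0.6258 mol

Since effusion rate ∝ 1/√M, rate_C₂H₂/rate_F₂ = √(M_F₂/M_C₂H₂) = √(38.00/26.04) = √1.459 = 1.208.
So the amount for C₂H₂ is 0.518 × 1.208 = 0.6258 mol.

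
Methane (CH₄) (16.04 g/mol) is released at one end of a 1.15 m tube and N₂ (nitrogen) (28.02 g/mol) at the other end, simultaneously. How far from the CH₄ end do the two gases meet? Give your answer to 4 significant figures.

The fronts meet when d_CH₄ + d_N₂ = L with d_CH₄/d_N₂ = √(M_N₂/M_CH₄) (Graham's law). Here √(M_N₂/M_CH₄) = √(28.02/16.04) = 1.322.
With d_CH₄ + d_N₂ = 1.15 m, d_N₂ = 1.15/(1 + 1.322) = 0.4953 m.
d_CH₄ = 1.15 − 0.4953 = 0.6547 m.

0.6547 m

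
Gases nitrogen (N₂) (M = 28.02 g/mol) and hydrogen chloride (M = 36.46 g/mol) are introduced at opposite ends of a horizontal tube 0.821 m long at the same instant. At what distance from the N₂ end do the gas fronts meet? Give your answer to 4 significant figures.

The fronts meet when d_N₂ + d_HCl = L with d_N₂/d_HCl = √(M_HCl/M_N₂) (Graham's law). Here √(M_HCl/M_N₂) = √(36.46/28.02) = 1.141.
With d_N₂ + d_HCl = 0.821 m, d_HCl = 0.821/(1 + 1.141) = 0.3835 m.
d_N₂ = 0.821 − 0.3835 = 0.4375 m.

0.4375 m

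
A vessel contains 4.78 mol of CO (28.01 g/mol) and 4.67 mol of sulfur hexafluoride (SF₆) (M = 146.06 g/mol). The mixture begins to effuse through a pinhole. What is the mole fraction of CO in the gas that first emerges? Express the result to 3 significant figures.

0.700

Each component's effusion rate ∝ (its partial pressure)·(1/√M) ∝ n_i/√M_i.
x_CO(eff) = (n_CO/√M_CO) / (n_CO/√M_CO + n_SF₆/√M_SF₆)
= (4.78/√28.01) / (4.78/√28.01 + 4.67/√146.06) = 0.9032/(0.9032 + 0.3864) = 0.700.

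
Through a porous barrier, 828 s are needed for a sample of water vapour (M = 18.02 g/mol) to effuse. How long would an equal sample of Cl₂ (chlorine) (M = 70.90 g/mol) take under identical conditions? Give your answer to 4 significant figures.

Graham's law gives t_Cl₂/t_H₂O = √(M_Cl₂/M_H₂O) = √(70.90/18.02) = √3.935 = 1.984.
So the time for Cl₂ is 828 × 1.984 = 1642 s.

1642 s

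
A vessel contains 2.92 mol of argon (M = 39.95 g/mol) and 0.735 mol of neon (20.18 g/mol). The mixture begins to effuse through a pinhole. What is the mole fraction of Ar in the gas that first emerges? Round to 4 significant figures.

0.7385

Rate_i ∝ x_i/√M_i (Graham's law weighted by mole fraction), so the effusate composition follows n_i/√M_i.
Mole fraction of Ar in the effusate = (n_Ar/√M_Ar) / (n_Ar/√M_Ar + n_Ne/√M_Ne)
= (2.92/√39.95) / (2.92/√39.95 + 0.735/√20.18) = 0.4620/(0.4620 + 0.1636) = 0.7385.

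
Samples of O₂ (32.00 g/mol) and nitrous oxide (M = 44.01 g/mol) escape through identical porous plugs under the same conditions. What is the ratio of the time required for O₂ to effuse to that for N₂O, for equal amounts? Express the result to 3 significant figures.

0.853

Graham's law gives t_O₂/t_N₂O = √(M_O₂/M_N₂O) = √(32.00/44.01) = √0.7271 = 0.853.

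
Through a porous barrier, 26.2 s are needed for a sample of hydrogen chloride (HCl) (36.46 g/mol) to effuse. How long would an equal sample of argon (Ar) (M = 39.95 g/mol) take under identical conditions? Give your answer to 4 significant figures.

Graham's law gives t_Ar/t_HCl = √(M_Ar/M_HCl) = √(39.95/36.46) = √1.096 = 1.047.
So the time for Ar is 26.2 × 1.047 = 27.43 s.

27.43 s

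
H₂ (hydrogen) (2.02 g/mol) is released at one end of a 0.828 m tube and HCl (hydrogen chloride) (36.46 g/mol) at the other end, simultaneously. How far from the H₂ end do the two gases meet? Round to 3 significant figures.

In equal time, each gas travels a distance ∝ its rate ∝ 1/√M, so d_H₂/d_HCl = √(M_HCl/M_H₂) = √(36.46/2.02) = 4.248.
With d_H₂ + d_HCl = 0.828 m, d_HCl = 0.828/(1 + 4.248) = 0.1578 m.
d_H₂ = 0.828 − 0.1578 = 0.670 m.

0.670 m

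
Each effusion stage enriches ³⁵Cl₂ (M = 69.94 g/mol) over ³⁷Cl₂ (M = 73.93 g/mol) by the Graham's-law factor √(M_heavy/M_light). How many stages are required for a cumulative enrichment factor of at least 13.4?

94

Per stage α = (73.93/69.94)^(1/2) = 1.05705^0.5, giving ln α = 0.02774.
Need α^N ≥ 13.4 ⇒ N ≥ ln(13.4) / ln α = 2.595 / 0.02774 = 93.55.
So at least 94 stages are needed.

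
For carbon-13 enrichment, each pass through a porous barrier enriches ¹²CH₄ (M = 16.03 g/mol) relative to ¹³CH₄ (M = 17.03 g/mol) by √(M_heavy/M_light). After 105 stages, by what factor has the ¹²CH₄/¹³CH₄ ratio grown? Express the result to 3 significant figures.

Overall factor = α^105 with α = √(17.03/16.03), i.e. (17.03/16.03)^(105/2).
= 1.06238^(105/2) = 24.0.

24.0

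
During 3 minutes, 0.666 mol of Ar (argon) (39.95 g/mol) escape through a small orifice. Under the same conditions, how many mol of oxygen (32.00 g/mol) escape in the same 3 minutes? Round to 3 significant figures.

0.744 mol

Using Graham's law: rate_O₂/rate_Ar = √(M_Ar/M_O₂) = √(39.95/32.00) = √1.248 = 1.117.
So the amount for O₂ is 0.666 × 1.117 = 0.744 mol.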